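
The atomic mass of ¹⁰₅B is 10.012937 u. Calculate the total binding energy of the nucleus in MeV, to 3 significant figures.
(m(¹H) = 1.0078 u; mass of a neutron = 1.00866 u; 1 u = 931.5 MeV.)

Z = 5, so N = A − Z = 10 − 5 = 5.
Total constituent mass: 5 × 1.0078 + 5 × 1.00866 = 10.08230 u
The mass defect is 10.08230 − 10.012937 = 0.069363 u.
Converting to energy: 0.069363 u × 931.5 MeV/u = 64.6116 MeV

64.6 MeV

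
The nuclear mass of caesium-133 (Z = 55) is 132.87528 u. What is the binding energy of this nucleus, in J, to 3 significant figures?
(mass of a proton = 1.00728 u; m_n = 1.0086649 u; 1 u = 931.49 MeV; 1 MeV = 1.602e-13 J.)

The nucleus contains 55 protons and 133 − 55 = 78 neutrons.
Total constituent mass: 55 × 1.00728 + 78 × 1.0086649 = 134.0762622 u
The mass defect is 134.0762622 − 132.87528 = 1.2009822 u.
E_B = 1.2009822 × 931.49 = 1118.70 MeV
In joules: 1118.70 MeV × 1.602e-13 J/MeV = 1.7922e-10 J

1.79e-10 J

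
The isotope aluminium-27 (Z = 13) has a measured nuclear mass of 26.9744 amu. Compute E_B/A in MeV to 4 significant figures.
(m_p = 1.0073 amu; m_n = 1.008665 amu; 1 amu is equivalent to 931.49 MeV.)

8.342 MeV/nucleon

The nucleus contains 13 protons and 27 − 13 = 14 neutrons.
Mass of separated nucleons = 13(1.0073) + 14(1.008665) = 13.0949 + 14.121310 = 27.216210 amu
Mass defect Δm = 27.216210 − 26.9744 = 0.241810 amu
Converting to energy: 0.241810 amu × 931.49 MeV/amu = 225.244 MeV
Dividing by A = 27 gives 8.342 MeV per nucleon.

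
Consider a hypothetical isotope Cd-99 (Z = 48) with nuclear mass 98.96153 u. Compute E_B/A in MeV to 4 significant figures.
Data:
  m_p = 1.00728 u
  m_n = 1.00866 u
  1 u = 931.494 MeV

Σm = 48·m_p + 51·m_n = 48.34944 + 51.44166 = 99.79110 u
Mass defect Δm = 99.79110 − 98.96153 = 0.82957 u
Converting to energy: 0.82957 u × 931.494 MeV/u = 772.739 MeV
Dividing by A = 99 gives 7.805 MeV per nucleon.

7.805 MeV/nucleon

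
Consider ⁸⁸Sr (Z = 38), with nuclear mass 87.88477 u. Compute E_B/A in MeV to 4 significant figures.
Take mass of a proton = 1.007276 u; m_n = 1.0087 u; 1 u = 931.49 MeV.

Σm = 38·m_p + 50·m_n = 38.276488 + 50.4350 = 88.711488 u
The mass defect is 88.711488 − 87.88477 = 0.826718 u.
Converting to energy: 0.826718 u × 931.49 MeV/u = 770.080 MeV
Per nucleon: 770.080 / 88 = 8.751 MeV

8.751 MeV/nucleon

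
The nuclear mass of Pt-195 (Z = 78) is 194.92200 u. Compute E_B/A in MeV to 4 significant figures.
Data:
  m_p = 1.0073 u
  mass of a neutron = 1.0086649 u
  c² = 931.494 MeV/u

Total constituent mass: 78 × 1.0073 + 117 × 1.0086649 = 196.5831933 u
The mass defect is 196.5831933 − 194.92200 = 1.6611933 u.
E_B = 1.6611933 × 931.494 = 1547.39 MeV
BE/A = 1547.39 MeV / 195 = 7.935 MeV/nucleon

7.935 MeV/nucleon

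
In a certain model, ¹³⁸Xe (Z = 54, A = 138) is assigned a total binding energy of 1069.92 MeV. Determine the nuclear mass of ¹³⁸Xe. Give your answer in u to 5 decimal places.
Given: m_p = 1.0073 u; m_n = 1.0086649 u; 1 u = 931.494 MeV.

137.97345 u

Mass defect = 1069.92 MeV / (931.494 MeV/u) = 1.1486064 u
Constituent mass = 54(1.0073) + 84(1.0086649) = 139.1220516 u
Nuclear mass = 139.1220516 − 1.1486064 = 137.9734452 u ≈ 137.97345 u (to 5 decimal places)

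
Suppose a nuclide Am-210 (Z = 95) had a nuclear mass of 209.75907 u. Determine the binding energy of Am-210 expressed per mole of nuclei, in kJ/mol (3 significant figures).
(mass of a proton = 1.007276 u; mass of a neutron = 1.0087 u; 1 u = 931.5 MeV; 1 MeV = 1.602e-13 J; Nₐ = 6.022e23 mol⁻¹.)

1.74e+11 kJ/mol

Z = 95, so N = A − Z = 210 − 95 = 115.
Total constituent mass: 95 × 1.007276 + 115 × 1.0087 = 211.691720 u
The mass defect is 211.691720 − 209.75907 = 1.932650 u.
Converting to energy: 1.932650 u × 931.5 MeV/u = 1800.26 MeV
Per nucleus in joules: 1800.26 MeV × 1.602e-13 J/MeV = 2.8840e-10 J
Per mole: 2.8840e-10 J × 6.022e23 mol⁻¹ = 1.7367e+14 J/mol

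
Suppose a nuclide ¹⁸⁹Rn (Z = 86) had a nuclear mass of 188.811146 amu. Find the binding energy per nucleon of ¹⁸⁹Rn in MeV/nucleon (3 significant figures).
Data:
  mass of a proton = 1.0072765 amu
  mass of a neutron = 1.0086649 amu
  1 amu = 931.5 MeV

With 86 protons and 103 neutrons (A = 189):
Total constituent mass: 86 × 1.0072765 + 103 × 1.0086649 = 190.5182637 amu
Mass defect Δm = 190.5182637 − 188.811146 = 1.7071177 amu
Binding energy = Δm·c² = 1.7071177 × 931.5 MeV/amu = 1590.18 MeV
BE/A = 1590.18 MeV / 189 = 8.414 MeV/nucleon

8.41 MeV/nucleon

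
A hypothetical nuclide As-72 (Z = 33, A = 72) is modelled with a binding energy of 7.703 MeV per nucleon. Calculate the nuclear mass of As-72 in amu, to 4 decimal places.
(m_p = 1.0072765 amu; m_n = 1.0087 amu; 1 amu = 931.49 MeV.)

71.9840 amu

Total binding energy = 72 × 7.703 = 554.616 MeV
Mass defect = 554.616 MeV / (931.49 MeV/amu) = 0.595407 amu
Constituent mass = 33(1.0072765) + 39(1.0087) = 72.5794245 amu
Nuclear mass = 72.5794245 − 0.595407 = 71.9840175 amu ≈ 71.9840 amu (to 4 decimal places)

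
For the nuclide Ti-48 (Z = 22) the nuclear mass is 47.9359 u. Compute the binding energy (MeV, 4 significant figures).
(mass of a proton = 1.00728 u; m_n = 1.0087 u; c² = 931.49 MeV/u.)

419.6 MeV

The nucleus contains 22 protons and 48 − 22 = 26 neutrons.
Total constituent mass: 22 × 1.00728 + 26 × 1.0087 = 48.38636 u
Δm = 48.38636 − 47.9359 = 0.45046 u
Binding energy = Δm·c² = 0.45046 × 931.49 MeV/u = 419.599 MeV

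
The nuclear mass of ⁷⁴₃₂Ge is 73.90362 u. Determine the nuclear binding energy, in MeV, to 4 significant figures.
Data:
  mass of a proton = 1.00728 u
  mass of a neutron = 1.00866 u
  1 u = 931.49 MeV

645.6 MeV

Mass of separated nucleons = 32(1.00728) + 42(1.00866) = 32.23296 + 42.36372 = 74.59668 u
Mass defect Δm = 74.59668 − 73.90362 = 0.69306 u
Converting to energy: 0.69306 u × 931.49 MeV/u = 645.578 MeV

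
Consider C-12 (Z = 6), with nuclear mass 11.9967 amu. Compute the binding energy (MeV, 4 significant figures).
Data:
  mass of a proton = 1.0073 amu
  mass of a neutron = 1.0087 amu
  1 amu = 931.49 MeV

Σm = 6·m_p + 6·m_n = 6.0438 + 6.0522 = 12.0960 amu
The mass defect is 12.0960 − 11.9967 = 0.0993 amu.
Binding energy = Δm·c² = 0.0993 × 931.49 MeV/amu = 92.4970 MeV

92.50 MeV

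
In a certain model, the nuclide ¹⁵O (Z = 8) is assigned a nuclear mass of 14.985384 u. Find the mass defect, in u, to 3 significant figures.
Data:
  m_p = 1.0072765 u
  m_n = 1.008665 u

0.133 u

Z = 8, so N = A − Z = 15 − 8 = 7.
Σm = 8·m_p + 7·m_n = 8.0582120 + 7.060655 = 15.1188670 u
Δm = 15.1188670 − 14.985384 = 0.1334830 u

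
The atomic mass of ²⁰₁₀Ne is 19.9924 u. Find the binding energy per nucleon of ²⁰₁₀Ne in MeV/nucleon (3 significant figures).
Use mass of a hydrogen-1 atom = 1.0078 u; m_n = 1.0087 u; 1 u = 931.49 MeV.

8.04 MeV/nucleon

With 10 protons and 10 neutrons (A = 20):
Mass of separated nucleons = 10(1.0078) + 10(1.0087) = 10.0780 + 10.0870 = 20.1650 u
The mass defect is 20.1650 − 19.9924 = 0.1726 u.
Converting to energy: 0.1726 u × 931.49 MeV/u = 160.775 MeV
BE/A = 160.775 MeV / 20 = 8.039 MeV/nucleon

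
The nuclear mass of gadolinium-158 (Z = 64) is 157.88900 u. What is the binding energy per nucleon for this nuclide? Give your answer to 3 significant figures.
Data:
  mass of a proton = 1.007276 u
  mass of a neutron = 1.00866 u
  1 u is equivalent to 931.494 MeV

Total constituent mass: 64 × 1.007276 + 94 × 1.00866 = 159.279704 u
The mass defect is 159.279704 − 157.88900 = 1.390704 u.
Binding energy = Δm·c² = 1.390704 × 931.494 MeV/u = 1295.43 MeV
Per nucleon: 1295.43 / 158 = 8.199 MeV

8.20 MeV/nucleon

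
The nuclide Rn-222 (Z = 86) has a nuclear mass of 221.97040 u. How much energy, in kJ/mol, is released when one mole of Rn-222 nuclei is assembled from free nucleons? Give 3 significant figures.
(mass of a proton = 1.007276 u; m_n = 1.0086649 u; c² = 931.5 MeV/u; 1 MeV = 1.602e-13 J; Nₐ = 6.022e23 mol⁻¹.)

1.65e+11 kJ/mol

With 86 protons and 136 neutrons (A = 222):
Mass of separated nucleons = 86(1.007276) + 136(1.0086649) = 86.625736 + 137.1784264 = 223.8041624 u
The mass defect is 223.8041624 − 221.97040 = 1.8337624 u.
Converting to energy: 1.8337624 u × 931.5 MeV/u = 1708.15 MeV
Per nucleus in joules: 1708.15 MeV × 1.602e-13 J/MeV = 2.7365e-10 J
Per mole: 2.7365e-10 J × 6.022e23 mol⁻¹ = 1.6479e+14 J/mol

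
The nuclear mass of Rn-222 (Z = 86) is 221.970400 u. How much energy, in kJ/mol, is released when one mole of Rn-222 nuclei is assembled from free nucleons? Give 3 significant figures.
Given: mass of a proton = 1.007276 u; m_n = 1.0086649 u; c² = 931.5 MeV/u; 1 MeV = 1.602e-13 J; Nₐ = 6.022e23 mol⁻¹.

Z = 86, so N = A − Z = 222 − 86 = 136.
Σm = 86·m_p + 136·m_n = 86.625736 + 137.1784264 = 223.8041624 u
Δm = 223.8041624 − 221.970400 = 1.8337624 u
Binding energy = Δm·c² = 1.8337624 × 931.5 MeV/u = 1708.15 MeV
Per nucleus in joules: 1708.15 MeV × 1.602e-13 J/MeV = 2.7365e-10 J
Per mole: 2.7365e-10 J × 6.022e23 mol⁻¹ = 1.6479e+14 J/mol

1.65e+11 kJ/mol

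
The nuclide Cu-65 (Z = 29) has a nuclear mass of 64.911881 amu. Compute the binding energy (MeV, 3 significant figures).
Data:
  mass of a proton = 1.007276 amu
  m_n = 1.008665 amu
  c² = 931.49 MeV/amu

569 MeV

Mass of separated nucleons = 29(1.007276) + 36(1.008665) = 29.211004 + 36.311940 = 65.522944 amu
Δm = 65.522944 − 64.911881 = 0.611063 amu
E_B = 0.611063 × 931.49 = 569.199 MeV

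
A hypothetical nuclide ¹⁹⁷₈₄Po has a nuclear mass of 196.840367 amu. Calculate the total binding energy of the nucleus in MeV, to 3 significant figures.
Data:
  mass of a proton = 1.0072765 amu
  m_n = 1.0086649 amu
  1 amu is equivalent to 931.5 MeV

1630 MeV

Total constituent mass: 84 × 1.0072765 + 113 × 1.0086649 = 198.5903597 amu
The mass defect is 198.5903597 − 196.840367 = 1.7499927 amu.
E_B = 1.7499927 × 931.5 = 1630.12 MeV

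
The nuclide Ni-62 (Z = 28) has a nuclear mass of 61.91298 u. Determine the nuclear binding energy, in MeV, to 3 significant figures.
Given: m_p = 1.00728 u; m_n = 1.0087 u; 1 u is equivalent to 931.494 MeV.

With 28 protons and 34 neutrons (A = 62):
Total constituent mass: 28 × 1.00728 + 34 × 1.0087 = 62.49964 u
The mass defect is 62.49964 − 61.91298 = 0.58666 u.
Binding energy = Δm·c² = 0.58666 × 931.494 MeV/u = 546.470 MeV

546 MeV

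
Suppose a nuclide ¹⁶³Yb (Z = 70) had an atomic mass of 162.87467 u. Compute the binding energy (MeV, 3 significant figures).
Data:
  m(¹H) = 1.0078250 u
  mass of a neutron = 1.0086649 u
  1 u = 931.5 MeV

The nucleus contains 70 protons and 163 − 70 = 93 neutrons.
Mass of separated nucleons = 70(1.0078250) + 93(1.0086649) = 70.5477500 + 93.8058357 = 164.3535857 u
Δm = 164.3535857 − 162.87467 = 1.4789157 u
E_B = 1.4789157 × 931.5 = 1377.61 MeV

1380 MeV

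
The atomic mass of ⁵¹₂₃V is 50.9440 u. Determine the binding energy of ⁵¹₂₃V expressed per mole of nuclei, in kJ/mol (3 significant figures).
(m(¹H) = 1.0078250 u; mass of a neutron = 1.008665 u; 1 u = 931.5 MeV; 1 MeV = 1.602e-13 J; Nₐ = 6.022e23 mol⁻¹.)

4.30e+10 kJ/mol

The nucleus contains 23 protons and 51 − 23 = 28 neutrons.
Total constituent mass: 23 × 1.0078250 + 28 × 1.008665 = 51.4225950 u
Δm = 51.4225950 − 50.9440 = 0.4785950 u
Binding energy = Δm·c² = 0.4785950 × 931.5 MeV/u = 445.811 MeV
Per nucleus in joules: 445.811 MeV × 1.602e-13 J/MeV = 7.1419e-11 J
Per mole: 7.1419e-11 J × 6.022e23 mol⁻¹ = 4.3009e+13 J/mol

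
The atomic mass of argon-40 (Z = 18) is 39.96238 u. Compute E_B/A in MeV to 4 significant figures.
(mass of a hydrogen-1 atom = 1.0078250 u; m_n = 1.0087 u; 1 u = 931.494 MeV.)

Σm = 18·m(¹H) + 22·m_n = 18.1408500 + 22.1914 = 40.3322500 u
The mass defect is 40.3322500 − 39.96238 = 0.3698700 u.
Converting to energy: 0.3698700 u × 931.494 MeV/u = 344.532 MeV
Dividing by A = 40 gives 8.613 MeV per nucleon.

8.613 MeV/nucleon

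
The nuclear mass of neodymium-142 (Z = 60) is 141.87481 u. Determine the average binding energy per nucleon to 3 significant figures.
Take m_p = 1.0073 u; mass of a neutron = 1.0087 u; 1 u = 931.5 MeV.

8.37 MeV/nucleon

Z = 60, so N = A − Z = 142 − 60 = 82.
Mass of separated nucleons = 60(1.0073) + 82(1.0087) = 60.4380 + 82.7134 = 143.1514 u
The mass defect is 143.1514 − 141.87481 = 1.27659 u.
Converting to energy: 1.27659 u × 931.5 MeV/u = 1189.14 MeV
Per nucleon: 1189.14 / 142 = 8.374 MeV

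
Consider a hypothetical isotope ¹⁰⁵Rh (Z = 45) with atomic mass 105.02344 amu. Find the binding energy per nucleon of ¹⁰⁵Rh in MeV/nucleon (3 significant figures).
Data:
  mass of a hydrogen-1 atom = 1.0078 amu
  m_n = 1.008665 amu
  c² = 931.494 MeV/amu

Σm = 45·m(¹H) + 60·m_n = 45.3510 + 60.519900 = 105.870900 amu
The mass defect is 105.870900 − 105.02344 = 0.847460 amu.
E_B = 0.847460 × 931.494 = 789.404 MeV
Dividing by A = 105 gives 7.518 MeV per nucleon.

7.52 MeV/nucleon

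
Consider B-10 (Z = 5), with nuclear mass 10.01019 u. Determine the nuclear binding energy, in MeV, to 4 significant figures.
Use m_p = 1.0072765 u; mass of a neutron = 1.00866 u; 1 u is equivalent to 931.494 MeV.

With 5 protons and 5 neutrons (A = 10):
Mass of separated nucleons = 5(1.0072765) + 5(1.00866) = 5.0363825 + 5.04330 = 10.0796825 u
Δm = 10.0796825 − 10.01019 = 0.0694925 u
Converting to energy: 0.0694925 u × 931.494 MeV/u = 64.7318 MeV

64.73 MeV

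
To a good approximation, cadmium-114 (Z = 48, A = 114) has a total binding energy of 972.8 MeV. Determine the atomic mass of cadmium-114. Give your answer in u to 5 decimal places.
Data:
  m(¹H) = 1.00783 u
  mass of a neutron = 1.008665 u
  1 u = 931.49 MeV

113.90338 u

Mass defect = 972.8 MeV / (931.49 MeV/u) = 1.0443483 u
Constituent mass = 48(1.00783) + 66(1.008665) = 114.947730 u
Atomic mass = 114.947730 − 1.0443483 = 113.9033817 u ≈ 113.90338 u (to 5 decimal places)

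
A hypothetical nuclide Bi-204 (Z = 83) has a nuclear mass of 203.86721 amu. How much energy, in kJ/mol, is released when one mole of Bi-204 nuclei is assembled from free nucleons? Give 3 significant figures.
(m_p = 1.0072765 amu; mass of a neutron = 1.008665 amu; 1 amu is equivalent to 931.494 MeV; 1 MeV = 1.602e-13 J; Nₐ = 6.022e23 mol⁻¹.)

The nucleus contains 83 protons and 204 − 83 = 121 neutrons.
Mass of separated nucleons = 83(1.0072765) + 121(1.008665) = 83.6039495 + 122.048465 = 205.6524145 amu
Mass defect Δm = 205.6524145 − 203.86721 = 1.7852045 amu
Binding energy = Δm·c² = 1.7852045 × 931.494 MeV/amu = 1662.91 MeV
Per nucleus in joules: 1662.91 MeV × 1.602e-13 J/MeV = 2.6640e-10 J
Per mole: 2.6640e-10 J × 6.022e23 mol⁻¹ = 1.6043e+14 J/mol

1.60e+11 kJ/mol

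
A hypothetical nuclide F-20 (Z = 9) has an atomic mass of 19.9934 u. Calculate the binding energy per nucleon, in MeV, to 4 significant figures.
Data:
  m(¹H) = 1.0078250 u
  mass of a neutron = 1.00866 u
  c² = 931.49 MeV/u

8.024 MeV/nucleon

Z = 9, so N = A − Z = 20 − 9 = 11.
Mass of separated nucleons = 9(1.0078250) + 11(1.00866) = 9.0704250 + 11.09526 = 20.1656850 u
The mass defect is 20.1656850 − 19.9934 = 0.1722850 u.
Binding energy = Δm·c² = 0.1722850 × 931.49 MeV/u = 160.482 MeV
BE/A = 160.482 MeV / 20 = 8.024 MeV/nucleon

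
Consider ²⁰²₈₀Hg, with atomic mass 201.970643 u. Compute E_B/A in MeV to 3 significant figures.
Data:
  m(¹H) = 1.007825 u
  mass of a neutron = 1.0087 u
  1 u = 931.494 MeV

7.92 MeV/nucleon

Mass of separated nucleons = 80(1.007825) + 122(1.0087) = 80.626000 + 123.0614 = 203.687400 u
Mass defect Δm = 203.687400 − 201.970643 = 1.716757 u
E_B = 1.716757 × 931.494 = 1599.15 MeV
Per nucleon: 1599.15 / 202 = 7.917 MeV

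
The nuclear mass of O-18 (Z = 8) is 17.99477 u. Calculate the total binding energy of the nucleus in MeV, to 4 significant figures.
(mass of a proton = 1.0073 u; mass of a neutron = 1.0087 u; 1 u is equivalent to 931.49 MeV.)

Σm = 8·m_p + 10·m_n = 8.0584 + 10.0870 = 18.1454 u
The mass defect is 18.1454 − 17.99477 = 0.15063 u.
E_B = 0.15063 × 931.49 = 140.310 MeV

140.3 MeV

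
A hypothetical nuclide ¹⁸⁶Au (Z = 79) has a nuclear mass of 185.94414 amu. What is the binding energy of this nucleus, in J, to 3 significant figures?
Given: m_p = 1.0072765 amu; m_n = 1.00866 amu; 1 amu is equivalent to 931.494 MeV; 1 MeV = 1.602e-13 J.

2.32e-10 J

The nucleus contains 79 protons and 186 − 79 = 107 neutrons.
Σm = 79·m_p + 107·m_n = 79.5748435 + 107.92662 = 187.5014635 amu
The mass defect is 187.5014635 − 185.94414 = 1.5573235 amu.
Converting to energy: 1.5573235 amu × 931.494 MeV/amu = 1450.64 MeV
In joules: 1450.64 MeV × 1.602e-13 J/MeV = 2.3239e-10 J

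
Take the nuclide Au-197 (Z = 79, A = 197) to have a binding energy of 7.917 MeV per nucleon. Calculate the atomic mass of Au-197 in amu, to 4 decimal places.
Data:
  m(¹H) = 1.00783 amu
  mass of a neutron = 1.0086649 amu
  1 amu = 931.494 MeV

Total binding energy = 197 × 7.917 = 1559.649 MeV
Mass defect = 1559.649 MeV / (931.494 MeV/amu) = 1.674352 amu
Constituent mass = 79(1.00783) + 118(1.0086649) = 198.6410282 amu
Atomic mass = 198.6410282 − 1.674352 = 196.9666762 amu ≈ 196.9667 amu (to 4 decimal places)

196.9667 amu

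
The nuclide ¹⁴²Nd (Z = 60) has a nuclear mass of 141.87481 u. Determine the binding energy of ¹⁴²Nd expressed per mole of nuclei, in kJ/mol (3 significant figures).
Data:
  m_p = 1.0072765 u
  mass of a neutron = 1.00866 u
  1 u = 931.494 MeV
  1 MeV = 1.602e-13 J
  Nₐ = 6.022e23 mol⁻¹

1.14e+11 kJ/mol

The nucleus contains 60 protons and 142 − 60 = 82 neutrons.
Mass of separated nucleons = 60(1.0072765) + 82(1.00866) = 60.4365900 + 82.71012 = 143.1467100 u
The mass defect is 143.1467100 − 141.87481 = 1.2719000 u.
Binding energy = Δm·c² = 1.2719000 × 931.494 MeV/u = 1184.77 MeV
Per nucleus in joules: 1184.77 MeV × 1.602e-13 J/MeV = 1.8980e-10 J
Per mole: 1.8980e-10 J × 6.022e23 mol⁻¹ = 1.1430e+14 J/mol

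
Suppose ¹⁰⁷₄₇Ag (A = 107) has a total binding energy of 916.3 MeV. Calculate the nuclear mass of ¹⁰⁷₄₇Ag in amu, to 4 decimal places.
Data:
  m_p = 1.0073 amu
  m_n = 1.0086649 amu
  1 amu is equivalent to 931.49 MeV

106.8793 amu

Mass defect = 916.3 MeV / (931.49 MeV/amu) = 0.983693 amu
Constituent mass = 47(1.0073) + 60(1.0086649) = 107.8629940 amu
Nuclear mass = 107.8629940 − 0.983693 = 106.8793010 amu ≈ 106.8793 amu (to 4 decimal places)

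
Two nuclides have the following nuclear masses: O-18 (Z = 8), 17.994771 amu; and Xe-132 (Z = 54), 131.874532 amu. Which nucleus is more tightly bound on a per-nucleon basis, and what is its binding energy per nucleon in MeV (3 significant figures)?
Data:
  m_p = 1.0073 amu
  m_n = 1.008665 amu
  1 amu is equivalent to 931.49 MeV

O-18: Σm = 8(1.0073) + 10(1.008665) = 18.145050 amu; Δm = 0.150279 amu; E_B = 139.98 MeV; E_B/A = 7.777 MeV
Xe-132: Σm = 54(1.0073) + 78(1.008665) = 133.070070 amu; Δm = 1.195538 amu; E_B = 1113.63 MeV; E_B/A = 8.437 MeV
Xe-132 has the higher binding energy per nucleon, so it is the more tightly bound nucleus.

Xe-132; 8.44 MeV/nucleon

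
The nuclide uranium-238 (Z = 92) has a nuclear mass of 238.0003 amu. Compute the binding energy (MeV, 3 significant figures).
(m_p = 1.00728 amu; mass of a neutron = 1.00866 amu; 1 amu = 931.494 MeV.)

The nucleus contains 92 protons and 238 − 92 = 146 neutrons.
Total constituent mass: 92 × 1.00728 + 146 × 1.00866 = 239.93412 amu
Mass defect Δm = 239.93412 − 238.0003 = 1.93382 amu
Binding energy = Δm·c² = 1.93382 × 931.494 MeV/amu = 1801.34 MeV

1800 MeV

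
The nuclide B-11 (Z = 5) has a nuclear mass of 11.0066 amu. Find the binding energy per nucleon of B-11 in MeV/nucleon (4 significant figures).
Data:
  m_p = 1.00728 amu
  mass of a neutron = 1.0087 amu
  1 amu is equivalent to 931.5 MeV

6.944 MeV/nucleon

Z = 5, so N = A − Z = 11 − 5 = 6.
Total constituent mass: 5 × 1.00728 + 6 × 1.0087 = 11.08860 amu
Mass defect Δm = 11.08860 − 11.0066 = 0.08200 amu
E_B = 0.08200 × 931.5 = 76.3830 MeV
Dividing by A = 11 gives 6.944 MeV per nucleon.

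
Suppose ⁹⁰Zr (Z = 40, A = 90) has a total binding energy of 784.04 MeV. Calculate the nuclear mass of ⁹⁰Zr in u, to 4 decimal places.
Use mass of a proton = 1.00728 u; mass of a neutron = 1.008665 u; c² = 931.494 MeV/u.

89.8827 u

Mass defect = 784.04 MeV / (931.494 MeV/u) = 0.841702 u
Constituent mass = 40(1.00728) + 50(1.008665) = 90.724450 u
Nuclear mass = 90.724450 − 0.841702 = 89.882748 u ≈ 89.8827 u (to 4 decimal places)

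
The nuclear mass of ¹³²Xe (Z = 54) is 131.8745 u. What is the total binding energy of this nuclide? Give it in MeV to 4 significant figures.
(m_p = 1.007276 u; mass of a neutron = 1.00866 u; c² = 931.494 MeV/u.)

1112 MeV

Z = 54, so N = A − Z = 132 − 54 = 78.
Mass of separated nucleons = 54(1.007276) + 78(1.00866) = 54.392904 + 78.67548 = 133.068384 u
The mass defect is 133.068384 − 131.8745 = 1.193884 u.
E_B = 1.193884 × 931.494 = 1112.10 MeV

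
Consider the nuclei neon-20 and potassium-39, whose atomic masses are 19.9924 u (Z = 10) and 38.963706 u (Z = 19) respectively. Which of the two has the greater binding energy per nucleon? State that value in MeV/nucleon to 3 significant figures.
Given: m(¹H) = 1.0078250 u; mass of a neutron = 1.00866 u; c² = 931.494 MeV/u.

neon-20: Σm = 10(1.0078250) + 10(1.00866) = 20.1648500 u; Δm = 0.1724500 u; E_B = 160.64 MeV; E_B/A = 8.032 MeV
potassium-39: Σm = 19(1.0078250) + 20(1.00866) = 39.3218750 u; Δm = 0.3581690 u; E_B = 333.632 MeV; E_B/A = 8.5547 MeV
potassium-39 has the higher binding energy per nucleon, so it is the more tightly bound nucleus.

potassium-39; 8.55 MeV/nucleon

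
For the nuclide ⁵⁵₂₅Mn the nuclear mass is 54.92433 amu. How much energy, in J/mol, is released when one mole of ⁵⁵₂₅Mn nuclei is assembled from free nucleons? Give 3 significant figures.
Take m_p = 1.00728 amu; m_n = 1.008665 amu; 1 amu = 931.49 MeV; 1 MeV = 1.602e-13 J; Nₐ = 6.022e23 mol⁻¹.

With 25 protons and 30 neutrons (A = 55):
Mass of separated nucleons = 25(1.00728) + 30(1.008665) = 25.18200 + 30.259950 = 55.441950 amu
The mass defect is 55.441950 − 54.92433 = 0.517620 amu.
Converting to energy: 0.517620 amu × 931.49 MeV/amu = 482.158 MeV
Per nucleus in joules: 482.158 MeV × 1.602e-13 J/MeV = 7.7242e-11 J
Per mole: 7.7242e-11 J × 6.022e23 mol⁻¹ = 4.6515e+13 J/mol

4.65e+13 J/mol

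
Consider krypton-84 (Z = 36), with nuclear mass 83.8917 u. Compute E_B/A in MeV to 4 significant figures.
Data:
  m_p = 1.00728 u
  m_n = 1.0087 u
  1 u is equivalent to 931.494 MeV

Σm = 36·m_p + 48·m_n = 36.26208 + 48.4176 = 84.67968 u
The mass defect is 84.67968 − 83.8917 = 0.78798 u.
E_B = 0.78798 × 931.494 = 733.999 MeV
Per nucleon: 733.999 / 84 = 8.738 MeV

8.738 MeV/nucleon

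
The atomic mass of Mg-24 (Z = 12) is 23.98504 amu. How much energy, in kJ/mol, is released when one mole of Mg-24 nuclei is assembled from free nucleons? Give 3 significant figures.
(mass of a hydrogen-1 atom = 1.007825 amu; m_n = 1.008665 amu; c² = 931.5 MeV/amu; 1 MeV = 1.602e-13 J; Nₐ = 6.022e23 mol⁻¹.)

Z = 12, so N = A − Z = 24 − 12 = 12.
Total constituent mass: 12 × 1.007825 + 12 × 1.008665 = 24.197880 amu
The mass defect is 24.197880 − 23.98504 = 0.212840 amu.
Binding energy = Δm·c² = 0.212840 × 931.5 MeV/amu = 198.260 MeV
Per nucleus in joules: 198.260 MeV × 1.602e-13 J/MeV = 3.1761e-11 J
Per mole: 3.1761e-11 J × 6.022e23 mol⁻¹ = 1.9126e+13 J/mol

1.91e+10 kJ/mol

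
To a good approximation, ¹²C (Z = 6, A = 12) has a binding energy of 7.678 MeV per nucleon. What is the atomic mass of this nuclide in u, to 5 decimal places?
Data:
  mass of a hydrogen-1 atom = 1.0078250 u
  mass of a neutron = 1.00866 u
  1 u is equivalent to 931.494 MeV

12.00000 u

Total binding energy = 12 × 7.678 = 92.136 MeV
Mass defect = 92.136 MeV / (931.494 MeV/u) = 0.0989121 u
Constituent mass = 6(1.0078250) + 6(1.00866) = 12.0989100 u
Atomic mass = 12.0989100 − 0.0989121 = 11.9999979 u ≈ 12.00000 u (to 5 decimal places)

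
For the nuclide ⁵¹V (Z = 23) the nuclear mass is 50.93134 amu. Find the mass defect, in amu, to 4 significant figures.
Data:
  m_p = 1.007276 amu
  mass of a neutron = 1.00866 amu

Total constituent mass: 23 × 1.007276 + 28 × 1.00866 = 51.409828 amu
The mass defect is 51.409828 − 50.93134 = 0.478488 amu.

0.4785 amu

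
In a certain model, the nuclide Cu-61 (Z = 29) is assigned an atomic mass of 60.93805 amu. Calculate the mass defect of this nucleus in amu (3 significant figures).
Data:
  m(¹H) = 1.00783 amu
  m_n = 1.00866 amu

The nucleus contains 29 protons and 61 − 29 = 32 neutrons.
Σm = 29·m(¹H) + 32·m_n = 29.22707 + 32.27712 = 61.50419 amu
Mass defect Δm = 61.50419 − 60.93805 = 0.56614 amu

0.566 amu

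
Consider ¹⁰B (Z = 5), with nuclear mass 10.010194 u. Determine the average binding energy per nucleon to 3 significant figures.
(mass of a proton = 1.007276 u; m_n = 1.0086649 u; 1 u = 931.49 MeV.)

Σm = 5·m_p + 5·m_n = 5.036380 + 5.0433245 = 10.0797045 u
The mass defect is 10.0797045 − 10.010194 = 0.0695105 u.
Binding energy = Δm·c² = 0.0695105 × 931.49 MeV/u = 64.7483 MeV
Per nucleon: 64.7483 / 10 = 6.4748 MeV

6.47 MeV/nucleon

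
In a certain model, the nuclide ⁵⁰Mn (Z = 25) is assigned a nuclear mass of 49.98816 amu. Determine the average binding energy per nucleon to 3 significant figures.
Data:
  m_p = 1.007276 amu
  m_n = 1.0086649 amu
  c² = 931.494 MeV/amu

7.65 MeV/nucleon

Z = 25, so N = A − Z = 50 − 25 = 25.
Mass of separated nucleons = 25(1.007276) + 25(1.0086649) = 25.181900 + 25.2166225 = 50.3985225 amu
Mass defect Δm = 50.3985225 − 49.98816 = 0.4103625 amu
E_B = 0.4103625 × 931.494 = 382.250 MeV
Dividing by A = 50 gives 7.645 MeV per nucleon.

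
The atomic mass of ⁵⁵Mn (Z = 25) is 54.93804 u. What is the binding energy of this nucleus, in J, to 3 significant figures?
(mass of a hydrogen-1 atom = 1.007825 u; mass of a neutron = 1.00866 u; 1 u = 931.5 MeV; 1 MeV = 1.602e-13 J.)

Z = 25, so N = A − Z = 55 − 25 = 30.
Total constituent mass: 25 × 1.007825 + 30 × 1.00866 = 55.455425 u
Δm = 55.455425 − 54.93804 = 0.517385 u
Converting to energy: 0.517385 u × 931.5 MeV/u = 481.944 MeV
In joules: 481.944 MeV × 1.602e-13 J/MeV = 7.7207e-11 J

7.72e-11 J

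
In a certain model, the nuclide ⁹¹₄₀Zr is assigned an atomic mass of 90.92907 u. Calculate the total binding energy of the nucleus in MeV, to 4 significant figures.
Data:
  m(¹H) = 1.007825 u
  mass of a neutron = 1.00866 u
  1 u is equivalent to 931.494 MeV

769.0 MeV

Z = 40, so N = A − Z = 91 − 40 = 51.
Σm = 40·m(¹H) + 51·m_n = 40.313000 + 51.44166 = 91.754660 u
Δm = 91.754660 − 90.92907 = 0.825590 u
E_B = 0.825590 × 931.494 = 769.032 MeV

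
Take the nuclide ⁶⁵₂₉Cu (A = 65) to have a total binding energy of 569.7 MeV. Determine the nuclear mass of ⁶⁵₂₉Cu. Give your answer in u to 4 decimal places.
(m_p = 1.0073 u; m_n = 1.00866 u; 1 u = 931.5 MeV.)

64.9119 u

Mass defect = 569.7 MeV / (931.5 MeV/u) = 0.611594 u
Constituent mass = 29(1.0073) + 36(1.00866) = 65.52346 u
Nuclear mass = 65.52346 − 0.611594 = 64.911866 u ≈ 64.9119 u (to 4 decimal places)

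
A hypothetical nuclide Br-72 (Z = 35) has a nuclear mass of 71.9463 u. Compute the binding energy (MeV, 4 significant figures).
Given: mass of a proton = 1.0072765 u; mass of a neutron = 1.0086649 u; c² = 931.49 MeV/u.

With 35 protons and 37 neutrons (A = 72):
Σm = 35·m_p + 37·m_n = 35.2546775 + 37.3206013 = 72.5752788 u
Δm = 72.5752788 − 71.9463 = 0.6289788 u
Binding energy = Δm·c² = 0.6289788 × 931.49 MeV/u = 585.887 MeV

585.9 MeV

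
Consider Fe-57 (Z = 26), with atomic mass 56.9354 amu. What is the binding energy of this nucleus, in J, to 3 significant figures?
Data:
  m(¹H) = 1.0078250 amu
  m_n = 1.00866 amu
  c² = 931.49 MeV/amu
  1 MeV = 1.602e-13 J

8.01e-11 J

With 26 protons and 31 neutrons (A = 57):
Total constituent mass: 26 × 1.0078250 + 31 × 1.00866 = 57.4719100 amu
Mass defect Δm = 57.4719100 − 56.9354 = 0.5365100 amu
Converting to energy: 0.5365100 amu × 931.49 MeV/amu = 499.754 MeV
In joules: 499.754 MeV × 1.602e-13 J/MeV = 8.0061e-11 J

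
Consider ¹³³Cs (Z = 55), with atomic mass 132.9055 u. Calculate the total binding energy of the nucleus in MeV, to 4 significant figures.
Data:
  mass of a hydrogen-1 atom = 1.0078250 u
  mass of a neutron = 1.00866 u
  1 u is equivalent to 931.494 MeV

1118 MeV

Z = 55, so N = A − Z = 133 − 55 = 78.
Mass of separated nucleons = 55(1.0078250) + 78(1.00866) = 55.4303750 + 78.67548 = 134.1058550 u
The mass defect is 134.1058550 − 132.9055 = 1.2003550 u.
E_B = 1.2003550 × 931.494 = 1118.12 MeV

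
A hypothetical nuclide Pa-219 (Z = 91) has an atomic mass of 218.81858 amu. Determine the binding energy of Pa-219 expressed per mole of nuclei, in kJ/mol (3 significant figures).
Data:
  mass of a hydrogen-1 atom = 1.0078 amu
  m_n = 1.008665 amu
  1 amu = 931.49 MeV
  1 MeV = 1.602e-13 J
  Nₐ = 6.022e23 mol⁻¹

1.80e+11 kJ/mol

Z = 91, so N = A − Z = 219 − 91 = 128.
Total constituent mass: 91 × 1.0078 + 128 × 1.008665 = 220.818920 amu
The mass defect is 220.818920 − 218.81858 = 2.000340 amu.
Binding energy = Δm·c² = 2.000340 × 931.49 MeV/amu = 1863.30 MeV
Per nucleus in joules: 1863.30 MeV × 1.602e-13 J/MeV = 2.9850e-10 J
Per mole: 2.9850e-10 J × 6.022e23 mol⁻¹ = 1.7976e+14 J/mol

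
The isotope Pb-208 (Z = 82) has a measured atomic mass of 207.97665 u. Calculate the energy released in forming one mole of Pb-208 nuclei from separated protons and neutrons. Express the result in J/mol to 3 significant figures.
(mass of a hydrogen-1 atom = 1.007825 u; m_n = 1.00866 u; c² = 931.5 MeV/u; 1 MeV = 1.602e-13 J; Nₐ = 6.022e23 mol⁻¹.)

The nucleus contains 82 protons and 208 − 82 = 126 neutrons.
Σm = 82·m(¹H) + 126·m_n = 82.641650 + 127.09116 = 209.732810 u
The mass defect is 209.732810 − 207.97665 = 1.756160 u.
Binding energy = Δm·c² = 1.756160 × 931.5 MeV/u = 1635.86 MeV
Per nucleus in joules: 1635.86 MeV × 1.602e-13 J/MeV = 2.6206e-10 J
Per mole: 2.6206e-10 J × 6.022e23 mol⁻¹ = 1.5781e+14 J/mol

1.58e+14 J/mol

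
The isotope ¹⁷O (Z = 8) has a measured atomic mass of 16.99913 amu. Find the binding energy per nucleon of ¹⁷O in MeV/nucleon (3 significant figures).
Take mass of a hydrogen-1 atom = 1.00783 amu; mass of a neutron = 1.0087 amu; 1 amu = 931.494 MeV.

The nucleus contains 8 protons and 17 − 8 = 9 neutrons.
Total constituent mass: 8 × 1.00783 + 9 × 1.0087 = 17.14094 amu
The mass defect is 17.14094 − 16.99913 = 0.14181 amu.
Binding energy = Δm·c² = 0.14181 × 931.494 MeV/amu = 132.095 MeV
Dividing by A = 17 gives 7.770 MeV per nucleon.

7.77 MeV/nucleon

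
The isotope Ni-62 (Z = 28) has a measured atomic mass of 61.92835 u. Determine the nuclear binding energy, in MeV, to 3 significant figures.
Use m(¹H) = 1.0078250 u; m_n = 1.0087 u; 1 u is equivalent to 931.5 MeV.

Z = 28, so N = A − Z = 62 − 28 = 34.
Total constituent mass: 28 × 1.0078250 + 34 × 1.0087 = 62.5149000 u
Δm = 62.5149000 − 61.92835 = 0.5865500 u
Converting to energy: 0.5865500 u × 931.5 MeV/u = 546.371 MeV

546 MeV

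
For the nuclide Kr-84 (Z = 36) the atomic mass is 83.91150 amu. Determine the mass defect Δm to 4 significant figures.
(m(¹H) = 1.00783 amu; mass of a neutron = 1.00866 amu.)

0.7861 amu

With 36 protons and 48 neutrons (A = 84):
Total constituent mass: 36 × 1.00783 + 48 × 1.00866 = 84.69756 amu
Δm = 84.69756 − 83.91150 = 0.78606 amu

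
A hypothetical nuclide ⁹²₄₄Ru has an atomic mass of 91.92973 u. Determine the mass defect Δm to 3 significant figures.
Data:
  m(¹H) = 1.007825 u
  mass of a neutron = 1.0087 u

Total constituent mass: 44 × 1.007825 + 48 × 1.0087 = 92.761900 u
The mass defect is 92.761900 − 91.92973 = 0.832170 u.

0.832 u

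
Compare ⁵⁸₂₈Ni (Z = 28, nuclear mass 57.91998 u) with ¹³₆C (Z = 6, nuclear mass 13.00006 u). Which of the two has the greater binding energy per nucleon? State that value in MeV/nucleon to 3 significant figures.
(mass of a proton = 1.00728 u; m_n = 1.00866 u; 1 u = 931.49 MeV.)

⁵⁸₂₈Ni: Σm = 28(1.00728) + 30(1.00866) = 58.46364 u; Δm = 0.54366 u; E_B = 506.41 MeV; E_B/A = 8.731 MeV
¹³₆C: Σm = 6(1.00728) + 7(1.00866) = 13.10430 u; Δm = 0.10424 u; E_B = 97.099 MeV; E_B/A = 7.469 MeV
⁵⁸₂₈Ni has the higher binding energy per nucleon, so it is the more tightly bound nucleus.

⁵⁸₂₈Ni; 8.73 MeV/nucleon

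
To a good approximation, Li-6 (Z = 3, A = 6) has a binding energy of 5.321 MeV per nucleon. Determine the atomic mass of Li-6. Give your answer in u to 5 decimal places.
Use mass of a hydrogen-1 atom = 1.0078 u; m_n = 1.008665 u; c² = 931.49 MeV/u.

6.01512 u

Total binding energy = 6 × 5.321 = 31.926 MeV
Mass defect = 31.926 MeV / (931.49 MeV/u) = 0.0342741 u
Constituent mass = 3(1.0078) + 3(1.008665) = 6.049395 u
Atomic mass = 6.049395 − 0.0342741 = 6.0151209 u ≈ 6.01512 u (to 5 decimal places)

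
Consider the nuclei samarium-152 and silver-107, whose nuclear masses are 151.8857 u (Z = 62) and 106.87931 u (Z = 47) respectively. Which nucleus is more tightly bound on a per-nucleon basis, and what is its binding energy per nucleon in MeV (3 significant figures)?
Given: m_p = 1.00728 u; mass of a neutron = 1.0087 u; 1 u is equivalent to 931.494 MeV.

silver-107; 8.57 MeV/nucleon

samarium-152: Σm = 62(1.00728) + 90(1.0087) = 153.23436 u; Δm = 1.34866 u; E_B = 1256.27 MeV; E_B/A = 8.2649 MeV
silver-107: Σm = 47(1.00728) + 60(1.0087) = 107.86416 u; Δm = 0.98485 u; E_B = 917.38 MeV; E_B/A = 8.574 MeV
silver-107 has the higher binding energy per nucleon, so it is the more tightly bound nucleus.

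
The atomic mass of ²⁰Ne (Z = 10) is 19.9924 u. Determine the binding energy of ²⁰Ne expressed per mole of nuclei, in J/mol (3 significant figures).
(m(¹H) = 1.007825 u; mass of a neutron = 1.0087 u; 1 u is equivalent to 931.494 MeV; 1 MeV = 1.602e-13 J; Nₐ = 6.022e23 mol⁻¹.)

Total constituent mass: 10 × 1.007825 + 10 × 1.0087 = 20.165250 u
Mass defect Δm = 20.165250 − 19.9924 = 0.172850 u
Binding energy = Δm·c² = 0.172850 × 931.494 MeV/u = 161.009 MeV
Per nucleus in joules: 161.009 MeV × 1.602e-13 J/MeV = 2.5794e-11 J
Per mole: 2.5794e-11 J × 6.022e23 mol⁻¹ = 1.5533e+13 J/mol

1.55e+13 J/mol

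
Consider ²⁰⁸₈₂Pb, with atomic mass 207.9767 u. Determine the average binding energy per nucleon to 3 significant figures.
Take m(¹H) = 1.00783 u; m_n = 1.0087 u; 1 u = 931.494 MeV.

Σm = 82·m(¹H) + 126·m_n = 82.64206 + 127.0962 = 209.73826 u
The mass defect is 209.73826 − 207.9767 = 1.76156 u.
E_B = 1.76156 × 931.494 = 1640.88 MeV
Per nucleon: 1640.88 / 208 = 7.889 MeV

7.89 MeV/nucleon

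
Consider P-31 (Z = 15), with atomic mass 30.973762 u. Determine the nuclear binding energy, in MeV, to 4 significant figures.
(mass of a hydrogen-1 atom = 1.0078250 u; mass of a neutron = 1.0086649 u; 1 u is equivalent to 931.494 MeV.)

262.9 MeV

Mass of separated nucleons = 15(1.0078250) + 16(1.0086649) = 15.1173750 + 16.1386384 = 31.2560134 u
The mass defect is 31.2560134 − 30.973762 = 0.2822514 u.
Converting to energy: 0.2822514 u × 931.494 MeV/u = 262.915 MeV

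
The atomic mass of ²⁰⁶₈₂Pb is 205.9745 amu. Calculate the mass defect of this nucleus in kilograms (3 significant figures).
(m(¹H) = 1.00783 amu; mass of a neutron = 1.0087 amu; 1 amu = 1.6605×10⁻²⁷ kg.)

With 82 protons and 124 neutrons (A = 206):
Σm = 82·m(¹H) + 124·m_n = 82.64206 + 125.0788 = 207.72086 amu
Mass defect Δm = 207.72086 − 205.9745 = 1.74636 amu
In SI units: 1.74636 amu × 1.6605×10⁻²⁷ kg/amu = 2.8998e-27 kg

2.90e-27 kg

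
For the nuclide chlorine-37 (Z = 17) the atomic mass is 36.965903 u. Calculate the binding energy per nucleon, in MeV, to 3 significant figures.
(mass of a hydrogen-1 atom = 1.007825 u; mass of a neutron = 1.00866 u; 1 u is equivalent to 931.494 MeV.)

8.57 MeV/nucleon

With 17 protons and 20 neutrons (A = 37):
Σm = 17·m(¹H) + 20·m_n = 17.133025 + 20.17320 = 37.306225 u
Mass defect Δm = 37.306225 − 36.965903 = 0.340322 u
Binding energy = Δm·c² = 0.340322 × 931.494 MeV/u = 317.008 MeV
BE/A = 317.008 MeV / 37 = 8.568 MeV/nucleon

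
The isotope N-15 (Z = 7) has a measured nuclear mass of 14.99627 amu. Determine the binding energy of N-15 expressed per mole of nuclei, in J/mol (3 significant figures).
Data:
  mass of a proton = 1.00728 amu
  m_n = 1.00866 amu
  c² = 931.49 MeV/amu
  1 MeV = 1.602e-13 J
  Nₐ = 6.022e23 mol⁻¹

1.11e+13 J/mol

Z = 7, so N = A − Z = 15 − 7 = 8.
Mass of separated nucleons = 7(1.00728) + 8(1.00866) = 7.05096 + 8.06928 = 15.12024 amu
Δm = 15.12024 − 14.99627 = 0.12397 amu
Converting to energy: 0.12397 amu × 931.49 MeV/amu = 115.477 MeV
Per nucleus in joules: 115.477 MeV × 1.602e-13 J/MeV = 1.8499e-11 J
Per mole: 1.8499e-11 J × 6.022e23 mol⁻¹ = 1.1140e+13 J/mol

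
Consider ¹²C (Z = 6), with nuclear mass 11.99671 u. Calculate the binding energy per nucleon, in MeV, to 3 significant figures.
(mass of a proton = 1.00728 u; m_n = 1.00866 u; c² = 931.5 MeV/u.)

7.68 MeV/nucleon

With 6 protons and 6 neutrons (A = 12):
Mass of separated nucleons = 6(1.00728) + 6(1.00866) = 6.04368 + 6.05196 = 12.09564 u
Mass defect Δm = 12.09564 − 11.99671 = 0.09893 u
E_B = 0.09893 × 931.5 = 92.1533 MeV
BE/A = 92.1533 MeV / 12 = 7.679 MeV/nucleon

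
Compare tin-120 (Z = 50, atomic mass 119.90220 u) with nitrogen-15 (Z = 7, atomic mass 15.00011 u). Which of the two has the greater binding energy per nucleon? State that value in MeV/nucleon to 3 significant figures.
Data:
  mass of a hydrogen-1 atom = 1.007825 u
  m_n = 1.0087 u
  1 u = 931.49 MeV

tin-120; 8.52 MeV/nucleon

tin-120: Σm = 50(1.007825) + 70(1.0087) = 121.000250 u; Δm = 1.098050 u; E_B = 1022.82 MeV; E_B/A = 8.524 MeV
nitrogen-15: Σm = 7(1.007825) + 8(1.0087) = 15.124375 u; Δm = 0.124265 u; E_B = 115.75 MeV; E_B/A = 7.717 MeV
tin-120 has the higher binding energy per nucleon, so it is the more tightly bound nucleus.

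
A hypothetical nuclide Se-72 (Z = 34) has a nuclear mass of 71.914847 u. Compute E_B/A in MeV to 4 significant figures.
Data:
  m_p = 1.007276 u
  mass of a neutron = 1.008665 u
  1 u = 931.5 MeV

Mass of separated nucleons = 34(1.007276) + 38(1.008665) = 34.247384 + 38.329270 = 72.576654 u
The mass defect is 72.576654 − 71.914847 = 0.661807 u.
E_B = 0.661807 × 931.5 = 616.473 MeV
BE/A = 616.473 MeV / 72 = 8.562 MeV/nucleon

8.562 MeV/nucleon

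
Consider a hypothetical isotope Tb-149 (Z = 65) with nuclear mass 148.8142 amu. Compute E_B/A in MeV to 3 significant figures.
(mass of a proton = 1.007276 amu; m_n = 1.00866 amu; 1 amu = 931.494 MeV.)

The nucleus contains 65 protons and 149 − 65 = 84 neutrons.
Mass of separated nucleons = 65(1.007276) + 84(1.00866) = 65.472940 + 84.72744 = 150.200380 amu
Mass defect Δm = 150.200380 − 148.8142 = 1.386180 amu
E_B = 1.386180 × 931.494 = 1291.22 MeV
Per nucleon: 1291.22 / 149 = 8.666 MeV

8.67 MeV/nucleon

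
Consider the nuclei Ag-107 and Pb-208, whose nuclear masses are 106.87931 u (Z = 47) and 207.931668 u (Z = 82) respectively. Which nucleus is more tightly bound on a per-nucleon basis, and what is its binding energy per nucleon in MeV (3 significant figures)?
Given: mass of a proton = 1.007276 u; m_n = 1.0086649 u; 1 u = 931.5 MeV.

Ag-107: Σm = 47(1.007276) + 60(1.0086649) = 107.8618660 u; Δm = 0.9825560 u; E_B = 915.25 MeV; E_B/A = 8.554 MeV
Pb-208: Σm = 82(1.007276) + 126(1.0086649) = 209.6884094 u; Δm = 1.7567414 u; E_B = 1636.4 MeV; E_B/A = 7.867 MeV
Ag-107 has the higher binding energy per nucleon, so it is the more tightly bound nucleus.

Ag-107; 8.55 MeV/nucleon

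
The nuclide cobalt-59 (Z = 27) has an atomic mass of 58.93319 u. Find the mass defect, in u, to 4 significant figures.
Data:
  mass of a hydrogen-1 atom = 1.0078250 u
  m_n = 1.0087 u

0.5565 u

Z = 27, so N = A − Z = 59 − 27 = 32.
Σm = 27·m(¹H) + 32·m_n = 27.2112750 + 32.2784 = 59.4896750 u
Mass defect Δm = 59.4896750 − 58.93319 = 0.5564850 u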